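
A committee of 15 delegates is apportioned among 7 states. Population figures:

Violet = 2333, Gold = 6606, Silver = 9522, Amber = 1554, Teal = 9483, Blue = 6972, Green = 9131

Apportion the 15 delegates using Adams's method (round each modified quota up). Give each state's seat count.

Violet: 1, Gold: 2, Silver: 3, Amber: 1, Teal: 3, Blue: 2, Green: 3

Standard divisor 45601/15 ≈ 3040.067; standard quotas: Violet 0.767, Gold 2.173, Silver 3.132, Amber 0.511, Teal 3.119, Blue 2.293, Green 3.004.
Rounding up gives 1, 3, 4, 1, 4, 3, 4 = 20 seats, so the divisor must be adjusted.
With modified divisor 4000: modified quotas Violet 0.583, Gold 1.651, Silver 2.381, Amber 0.389, Teal 2.371, Blue 1.743, Green 2.283.
Rounding up: Violet 1, Gold 2, Silver 3, Amber 1, Teal 3, Blue 2, Green 3 (total 15).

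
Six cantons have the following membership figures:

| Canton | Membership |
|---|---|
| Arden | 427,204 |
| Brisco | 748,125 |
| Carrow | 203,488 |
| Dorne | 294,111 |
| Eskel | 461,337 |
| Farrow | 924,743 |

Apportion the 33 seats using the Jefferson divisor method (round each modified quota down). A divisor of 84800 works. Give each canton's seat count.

Arden 5, Brisco 8, Carrow 2, Dorne 3, Eskel 5, Farrow 10

With modified divisor 84800: modified quotas Arden 5.038, Brisco 8.822, Carrow 2.400, Dorne 3.468, Eskel 5.440, Farrow 10.905.
Rounding down: Arden 5, Brisco 8, Carrow 2, Dorne 3, Eskel 5, Farrow 10 (total 33).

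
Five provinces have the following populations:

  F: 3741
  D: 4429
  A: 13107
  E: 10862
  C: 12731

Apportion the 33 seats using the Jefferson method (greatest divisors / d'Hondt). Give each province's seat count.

Standard divisor 44870/33 ≈ 1359.697; standard quotas: F 2.751, D 3.257, A 9.640, E 7.989, C 9.363.
Rounding down gives 2, 3, 9, 7, 9 = 30 seats, so the divisor must be adjusted.
With modified divisor 1260: modified quotas F 2.969, D 3.515, A 10.402, E 8.621, C 10.104.
Rounding down: F 2, D 3, A 10, E 8, C 10 (total 33).

F 2, D 3, A 10, E 8, C 10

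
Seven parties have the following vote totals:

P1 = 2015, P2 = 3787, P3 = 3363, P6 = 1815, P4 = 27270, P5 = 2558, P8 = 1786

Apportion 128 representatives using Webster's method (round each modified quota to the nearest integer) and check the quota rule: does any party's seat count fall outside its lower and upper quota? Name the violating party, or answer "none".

Standard quotas: P1 6.055, P2 11.380, P3 10.106, P6 5.454, P4 81.950, P5 7.687, P8 5.367.
Webster allocation: P1 6, P2 11, P3 10, P6 5, P4 83, P5 8, P8 5.
P4 has quota 81.950 (lower 81, upper 82) but receives 83 — outside the quota interval.

P4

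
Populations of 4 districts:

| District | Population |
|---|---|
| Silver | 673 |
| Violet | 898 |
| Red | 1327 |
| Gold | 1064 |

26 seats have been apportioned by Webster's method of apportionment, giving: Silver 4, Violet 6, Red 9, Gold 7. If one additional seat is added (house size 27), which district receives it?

Priority for the next seat is population ÷ (current seats + 0.5).
Priorities: Silver 149.556, Violet 138.154, Red 139.684, Gold 141.867.
Highest priority: Silver.

Silver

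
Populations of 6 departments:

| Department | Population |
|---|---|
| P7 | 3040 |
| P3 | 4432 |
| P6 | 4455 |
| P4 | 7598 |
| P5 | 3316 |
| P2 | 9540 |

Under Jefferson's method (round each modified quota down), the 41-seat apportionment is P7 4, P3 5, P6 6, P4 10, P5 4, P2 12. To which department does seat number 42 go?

P3

Priority for the next seat is population ÷ (current seats + 1).
Priorities: P7 608.000, P3 738.667, P6 636.429, P4 690.727, P5 663.200, P2 733.846.
Highest priority: P3.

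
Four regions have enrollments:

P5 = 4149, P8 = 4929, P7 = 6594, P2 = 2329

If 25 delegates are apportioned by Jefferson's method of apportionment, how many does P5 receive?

6

Standard divisor 18001/25 ≈ 720.04; standard quotas: P5 5.762, P8 6.845, P7 9.158, P2 3.235.
Rounding down gives 5, 6, 9, 3 = 23 seats, so the divisor must be adjusted.
With modified divisor 680: modified quotas P5 6.101, P8 7.249, P7 9.697, P2 3.425.
Rounding down: P5 6, P8 7, P7 9, P2 3 (total 25).
P5 receives 6.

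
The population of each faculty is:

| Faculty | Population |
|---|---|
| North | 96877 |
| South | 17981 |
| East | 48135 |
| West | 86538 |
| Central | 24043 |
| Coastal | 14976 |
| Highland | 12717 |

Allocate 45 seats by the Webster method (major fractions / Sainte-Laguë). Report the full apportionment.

North=14, South=3, East=7, West=13, Central=4, Coastal=2, Highland=2

Standard divisor 301267/45 ≈ 6694.822; standard quotas: North 14.470, South 2.686, East 7.190, West 12.926, Central 3.591, Coastal 2.237, Highland 1.900.
Rounding to the nearest integer gives North 14, South 3, East 7, West 13, Central 4, Coastal 2, Highland 2 — total 45, matching the house size, so no adjustment is needed.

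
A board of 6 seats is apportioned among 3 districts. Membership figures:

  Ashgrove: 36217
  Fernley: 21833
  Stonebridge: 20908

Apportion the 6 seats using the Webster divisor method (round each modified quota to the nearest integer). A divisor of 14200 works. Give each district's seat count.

Ashgrove: 3; Fernley: 2; Stonebridge: 1

With modified divisor 14200: modified quotas Ashgrove 2.550, Fernley 1.538, Stonebridge 1.472.
Rounding to the nearest integer: Ashgrove 3, Fernley 2, Stonebridge 1 (total 6).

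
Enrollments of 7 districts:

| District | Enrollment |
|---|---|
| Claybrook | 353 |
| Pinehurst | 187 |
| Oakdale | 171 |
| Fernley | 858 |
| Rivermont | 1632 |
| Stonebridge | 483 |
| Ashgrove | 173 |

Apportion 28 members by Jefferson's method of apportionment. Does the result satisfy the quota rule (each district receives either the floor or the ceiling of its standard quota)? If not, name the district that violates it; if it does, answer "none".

Standard quotas: Claybrook 2.563, Pinehurst 1.358, Oakdale 1.241, Fernley 6.229, Rivermont 11.848, Stonebridge 3.506, Ashgrove 1.256.
Jefferson allocation: Claybrook 2, Pinehurst 1, Oakdale 1, Fernley 7, Rivermont 13, Stonebridge 3, Ashgrove 1.
Rivermont has quota 11.848 (lower 11, upper 12) but receives 13 — outside the quota interval.

Rivermont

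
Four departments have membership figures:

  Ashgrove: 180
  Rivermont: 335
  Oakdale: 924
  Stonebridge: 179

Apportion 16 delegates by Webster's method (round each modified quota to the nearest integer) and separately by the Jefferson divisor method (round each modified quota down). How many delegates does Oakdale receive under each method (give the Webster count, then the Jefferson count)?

9 and 10

Webster: Ashgrove 2, Rivermont 3, Oakdale 9, Stonebridge 2.
Jefferson: Ashgrove 2, Rivermont 3, Oakdale 10, Stonebridge 1.
Oakdale gets 9 under Webster and 10 under Jefferson.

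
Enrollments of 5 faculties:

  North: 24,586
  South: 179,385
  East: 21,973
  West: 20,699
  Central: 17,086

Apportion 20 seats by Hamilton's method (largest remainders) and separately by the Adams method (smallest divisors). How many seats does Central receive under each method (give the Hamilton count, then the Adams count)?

Hamilton: North 2, South 14, East 2, West 1, Central 1.
Adams: North 2, South 12, East 2, West 2, Central 2.
Central gets 1 under Hamilton and 2 under Adams.

1 and 2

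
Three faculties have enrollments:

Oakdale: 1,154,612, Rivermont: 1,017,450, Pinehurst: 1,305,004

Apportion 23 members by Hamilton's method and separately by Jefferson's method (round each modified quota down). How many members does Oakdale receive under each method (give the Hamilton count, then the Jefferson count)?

Hamilton: Oakdale 8, Rivermont 7, Pinehurst 8.
Jefferson: Oakdale 7, Rivermont 7, Pinehurst 9.
Oakdale gets 8 under Hamilton and 7 under Jefferson.

8 and 7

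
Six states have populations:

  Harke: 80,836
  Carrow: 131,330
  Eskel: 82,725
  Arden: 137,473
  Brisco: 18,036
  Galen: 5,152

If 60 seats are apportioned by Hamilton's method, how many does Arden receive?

Standard divisor: 455552 ÷ 60 ≈ 7592.533.
Standard quotas: Harke 10.6468, Carrow 17.2973, Eskel 10.8956, Arden 18.1063, Brisco 2.3755, Galen 0.6786.
Lower quotas: Harke 10, Carrow 17, Eskel 10, Arden 18, Brisco 2, Galen 0 (sum 57, leaving 3 seats).
Remainders in descending order: Eskel 0.8956, Galen 0.6786, Harke 0.6468, Brisco 0.3755, Carrow 0.2973, Arden 0.1063.
The surplus seats go to Eskel, Galen, Harke.
Arden receives 18.

18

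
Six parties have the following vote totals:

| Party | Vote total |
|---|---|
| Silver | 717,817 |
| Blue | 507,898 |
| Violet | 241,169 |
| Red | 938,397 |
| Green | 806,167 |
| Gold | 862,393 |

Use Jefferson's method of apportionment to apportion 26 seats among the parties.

Silver=5, Blue=3, Violet=1, Red=6, Green=5, Gold=6

Standard divisor 4073841/26 ≈ 156686.192; standard quotas: Silver 4.581, Blue 3.241, Violet 1.539, Red 5.989, Green 5.145, Gold 5.504.
Rounding down gives 4, 3, 1, 5, 5, 5 = 23 seats, so the divisor must be adjusted.
With modified divisor 139000: modified quotas Silver 5.164, Blue 3.654, Violet 1.735, Red 6.751, Green 5.800, Gold 6.204.
Rounding down: Silver 5, Blue 3, Violet 1, Red 6, Green 5, Gold 6 (total 26).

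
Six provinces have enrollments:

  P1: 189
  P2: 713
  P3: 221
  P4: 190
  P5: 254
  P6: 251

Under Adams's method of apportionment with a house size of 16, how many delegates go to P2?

6

Standard divisor 1818/16 ≈ 113.625; standard quotas: P1 1.663, P2 6.275, P3 1.945, P4 1.672, P5 2.235, P6 2.209.
Rounding up gives 2, 7, 2, 2, 3, 3 = 19 seats, so the divisor must be adjusted.
With modified divisor 130: modified quotas P1 1.454, P2 5.485, P3 1.700, P4 1.462, P5 1.954, P6 1.931.
Rounding up: P1 2, P2 6, P3 2, P4 2, P5 2, P6 2 (total 16).
P2 receives 6.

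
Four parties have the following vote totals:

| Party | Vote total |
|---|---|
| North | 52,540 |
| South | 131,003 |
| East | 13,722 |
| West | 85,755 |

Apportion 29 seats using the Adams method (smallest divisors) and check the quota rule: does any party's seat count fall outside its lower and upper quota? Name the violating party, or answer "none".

none

Standard quotas: North 5.384, South 13.423, East 1.406, West 8.787.
Adams allocation: North 5, South 13, East 2, West 9.
Every allocation lies between the lower and upper quota.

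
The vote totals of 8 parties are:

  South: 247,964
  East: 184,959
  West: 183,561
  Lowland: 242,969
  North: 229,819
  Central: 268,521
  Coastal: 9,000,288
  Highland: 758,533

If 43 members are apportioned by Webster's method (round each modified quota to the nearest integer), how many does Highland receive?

Standard divisor 11116614/43 ≈ 258525.907; standard quotas: South 0.959, East 0.715, West 0.710, Lowland 0.940, North 0.889, Central 1.039, Coastal 34.814, Highland 2.934.
Rounding to the nearest integer gives 1, 1, 1, 1, 1, 1, 35, 3 = 44 seats, so the divisor must be adjusted.
With modified divisor 264800: modified quotas South 0.936, East 0.698, West 0.693, Lowland 0.918, North 0.868, Central 1.014, Coastal 33.989, Highland 2.865.
Rounding to the nearest integer: South 1, East 1, West 1, Lowland 1, North 1, Central 1, Coastal 34, Highland 3 (total 43).
Highland receives 3.

3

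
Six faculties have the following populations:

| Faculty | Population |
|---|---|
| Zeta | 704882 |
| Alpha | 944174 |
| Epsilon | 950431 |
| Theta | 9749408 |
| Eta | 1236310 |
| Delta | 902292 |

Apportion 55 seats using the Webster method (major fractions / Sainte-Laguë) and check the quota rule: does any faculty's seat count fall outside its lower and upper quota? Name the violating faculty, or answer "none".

Theta

Standard quotas: Zeta 2.676, Alpha 3.584, Epsilon 3.608, Theta 37.012, Eta 4.693, Delta 3.425.
Webster allocation: Zeta 3, Alpha 4, Epsilon 4, Theta 36, Eta 5, Delta 3.
Theta has quota 37.012 (lower 37, upper 38) but receives 36 — outside the quota interval.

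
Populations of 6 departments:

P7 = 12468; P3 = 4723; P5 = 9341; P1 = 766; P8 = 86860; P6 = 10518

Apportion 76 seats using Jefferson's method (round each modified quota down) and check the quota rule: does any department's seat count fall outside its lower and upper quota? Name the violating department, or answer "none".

Standard quotas: P7 7.600, P3 2.879, P5 5.694, P1 0.467, P8 52.948, P6 6.412.
Jefferson allocation: P7 7, P3 3, P5 5, P1 0, P8 55, P6 6.
P8 has quota 52.948 (lower 52, upper 53) but receives 55 — outside the quota interval.

P8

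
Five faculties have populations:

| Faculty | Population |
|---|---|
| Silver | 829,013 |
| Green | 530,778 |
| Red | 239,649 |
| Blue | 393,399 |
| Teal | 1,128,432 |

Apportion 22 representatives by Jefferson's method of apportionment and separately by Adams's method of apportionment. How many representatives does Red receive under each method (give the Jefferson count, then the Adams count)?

Jefferson: Silver 6, Green 4, Red 1, Blue 3, Teal 8.
Adams: Silver 6, Green 4, Red 2, Blue 3, Teal 7.
Red gets 1 under Jefferson and 2 under Adams.

1 and 2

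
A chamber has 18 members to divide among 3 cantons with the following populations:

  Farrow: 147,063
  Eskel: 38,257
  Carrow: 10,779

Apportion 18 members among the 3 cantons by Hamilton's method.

Farrow=13, Eskel=4, Carrow=1

Standard divisor: 196099 ÷ 18 ≈ 10894.389.
Standard quotas: Farrow 13.4990, Eskel 3.5116, Carrow 0.9894.
Lower quotas: Farrow 13, Eskel 3, Carrow 0 (sum 16, leaving 2 seats).
Remainders in descending order: Carrow 0.9894, Eskel 0.5116, Farrow 0.4990.
Largest remainders: Carrow, Eskel receive the extra seats.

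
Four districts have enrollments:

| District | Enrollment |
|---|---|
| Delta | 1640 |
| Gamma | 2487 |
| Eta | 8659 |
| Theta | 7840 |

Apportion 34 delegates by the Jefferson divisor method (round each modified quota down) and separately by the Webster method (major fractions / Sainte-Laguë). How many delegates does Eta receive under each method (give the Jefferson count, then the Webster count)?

15 and 14

Jefferson: Delta 2, Gamma 4, Eta 15, Theta 13.
Webster: Delta 3, Gamma 4, Eta 14, Theta 13.
Eta gets 15 under Jefferson and 14 under Webster.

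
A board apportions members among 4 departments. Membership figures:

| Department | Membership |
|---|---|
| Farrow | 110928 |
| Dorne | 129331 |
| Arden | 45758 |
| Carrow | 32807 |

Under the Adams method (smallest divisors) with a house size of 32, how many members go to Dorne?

Standard divisor 318824/32 ≈ 9963.25; standard quotas: Farrow 11.134, Dorne 12.981, Arden 4.593, Carrow 3.293.
Rounding up gives 12, 13, 5, 4 = 34 seats, so the divisor must be adjusted.
With modified divisor 10860: modified quotas Farrow 10.214, Dorne 11.909, Arden 4.213, Carrow 3.021.
Rounding up: Farrow 11, Dorne 12, Arden 5, Carrow 4 (total 32).
Dorne receives 12.

12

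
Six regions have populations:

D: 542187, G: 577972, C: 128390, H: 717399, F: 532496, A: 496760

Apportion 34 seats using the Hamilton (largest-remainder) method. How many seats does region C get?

1

Total 2995204; standard divisor 2995204/34 ≈ 88094.235.
Standard quotas: D 6.1546, G 6.5608, C 1.4574, H 8.1435, F 6.0446, A 5.6390.
Lower quotas: D 6, G 6, C 1, H 8, F 6, A 5 (sum 32, leaving 2 seats).
Remainders in descending order: A 0.6390, G 0.5608, C 0.4574, D 0.1546, H 0.1435, F 0.0446.
Largest remainders: A, G receive the extra seats.
C receives 1.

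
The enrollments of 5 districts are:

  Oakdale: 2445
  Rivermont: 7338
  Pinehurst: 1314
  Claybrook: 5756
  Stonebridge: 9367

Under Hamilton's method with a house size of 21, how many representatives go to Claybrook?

Standard divisor: 26220 ÷ 21 ≈ 1248.571.
Standard quotas: Oakdale 1.9582, Rivermont 5.8771, Pinehurst 1.0524, Claybrook 4.6101, Stonebridge 7.5022.
Lower quotas: Oakdale 1, Rivermont 5, Pinehurst 1, Claybrook 4, Stonebridge 7 (sum 18, leaving 3 seats).
Remainders in descending order: Oakdale 0.9582, Rivermont 0.8771, Claybrook 0.6101, Stonebridge 0.5022, Pinehurst 0.0524.
The surplus seats go to Oakdale, Rivermont, Claybrook.
Claybrook receives 5.

5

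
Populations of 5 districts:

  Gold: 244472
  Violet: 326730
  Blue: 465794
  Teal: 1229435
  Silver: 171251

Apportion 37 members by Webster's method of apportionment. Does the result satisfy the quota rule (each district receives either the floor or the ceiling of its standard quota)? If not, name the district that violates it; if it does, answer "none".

none

Standard quotas: Gold 3.711, Violet 4.959, Blue 7.070, Teal 18.661, Silver 2.599.
Webster allocation: Gold 4, Violet 5, Blue 7, Teal 18, Silver 3.
Every allocation lies between the lower and upper quota.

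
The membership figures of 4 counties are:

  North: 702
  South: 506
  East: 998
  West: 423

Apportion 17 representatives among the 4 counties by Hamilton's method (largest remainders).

North 5, South 3, East 6, West 3

Standard divisor: 2629 ÷ 17 ≈ 154.647.
Standard quotas: North 4.539, South 3.272, East 6.453, West 2.735.
Lower quotas: North 4, South 3, East 6, West 2 (sum 15, leaving 2 seats).
Remainders in descending order: West 0.735, North 0.539, East 0.453, South 0.272.
The surplus seats go to West, North.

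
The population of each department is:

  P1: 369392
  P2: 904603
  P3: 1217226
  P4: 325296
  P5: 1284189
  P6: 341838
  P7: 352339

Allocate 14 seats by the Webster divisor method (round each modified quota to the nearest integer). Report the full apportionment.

P1 1, P2 3, P3 3, P4 1, P5 4, P6 1, P7 1

Standard divisor 4794883/14 ≈ 342491.643; standard quotas: P1 1.079, P2 2.641, P3 3.554, P4 0.950, P5 3.750, P6 0.998, P7 1.029.
Rounding to the nearest integer gives 1, 3, 4, 1, 4, 1, 1 = 15 seats, so the divisor must be adjusted.
With modified divisor 354800: modified quotas P1 1.041, P2 2.550, P3 3.431, P4 0.917, P5 3.619, P6 0.963, P7 0.993.
Rounding to the nearest integer: P1 1, P2 3, P3 3, P4 1, P5 4, P6 1, P7 1 (total 14).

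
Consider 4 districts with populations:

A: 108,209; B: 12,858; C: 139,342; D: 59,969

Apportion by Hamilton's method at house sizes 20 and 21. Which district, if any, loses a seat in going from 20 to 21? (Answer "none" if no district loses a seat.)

At 20 seats: A 7, B 1, C 8, D 4.
At 21 seats: A 7, B 1, C 9, D 4.
No district's allocation decreased.

none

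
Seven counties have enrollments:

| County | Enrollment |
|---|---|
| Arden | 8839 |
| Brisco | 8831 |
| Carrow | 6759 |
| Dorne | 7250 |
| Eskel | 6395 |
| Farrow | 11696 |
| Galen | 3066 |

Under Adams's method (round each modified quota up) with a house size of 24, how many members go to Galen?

Standard divisor 52836/24 ≈ 2201.5; standard quotas: Arden 4.015, Brisco 4.011, Carrow 3.070, Dorne 3.293, Eskel 2.905, Farrow 5.313, Galen 1.393.
Rounding up gives 5, 5, 4, 4, 3, 6, 2 = 29 seats, so the divisor must be adjusted.
With modified divisor 2700: modified quotas Arden 3.274, Brisco 3.271, Carrow 2.503, Dorne 2.685, Eskel 2.369, Farrow 4.332, Galen 1.136.
Rounding up: Arden 4, Brisco 4, Carrow 3, Dorne 3, Eskel 3, Farrow 5, Galen 2 (total 24).
Galen receives 2.

2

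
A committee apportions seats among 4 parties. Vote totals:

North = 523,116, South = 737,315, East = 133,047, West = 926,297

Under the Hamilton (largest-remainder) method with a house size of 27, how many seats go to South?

9

Standard divisor: 2319775 ÷ 27 ≈ 85917.593.
Standard quotas: North 6.0886, South 8.5817, East 1.5485, West 10.7812.
Lower quotas: North 6, South 8, East 1, West 10 (sum 25, leaving 2 seats).
Remainders in descending order: West 0.7812, South 0.5817, East 0.5485, North 0.0886.
The surplus seats go to West, South.
South receives 9.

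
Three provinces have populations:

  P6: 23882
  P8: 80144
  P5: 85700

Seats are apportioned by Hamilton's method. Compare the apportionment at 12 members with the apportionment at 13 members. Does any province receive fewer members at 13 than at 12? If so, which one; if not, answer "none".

At 12 seats: P6 2, P8 5, P5 5.
At 13 seats: P6 2, P8 5, P5 6.
No province's allocation decreased.

none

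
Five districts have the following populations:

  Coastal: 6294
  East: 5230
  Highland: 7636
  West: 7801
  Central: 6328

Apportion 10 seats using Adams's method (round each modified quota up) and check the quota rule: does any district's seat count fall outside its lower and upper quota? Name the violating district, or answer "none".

Standard quotas: Coastal 1.891, East 1.571, Highland 2.294, West 2.343, Central 1.901.
Adams allocation: Coastal 2, East 2, Highland 2, West 2, Central 2.
Every allocation lies between the lower and upper quota.

none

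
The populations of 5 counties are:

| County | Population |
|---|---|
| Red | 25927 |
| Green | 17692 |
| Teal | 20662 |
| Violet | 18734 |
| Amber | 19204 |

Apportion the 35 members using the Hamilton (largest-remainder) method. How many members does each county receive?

Red=9, Green=6, Teal=7, Violet=6, Amber=7

The standard divisor is 102219/35 ≈ 2920.543.
Standard quotas: Red 8.8775, Green 6.0578, Teal 7.0747, Violet 6.4146, Amber 6.5755.
Lower quotas: Red 8, Green 6, Teal 7, Violet 6, Amber 6 (sum 33, leaving 2 seats).
Remainders in descending order: Red 0.8775, Amber 0.5755, Violet 0.4146, Teal 0.0747, Green 0.0578.
Largest remainders: Red, Amber receive the extra seats.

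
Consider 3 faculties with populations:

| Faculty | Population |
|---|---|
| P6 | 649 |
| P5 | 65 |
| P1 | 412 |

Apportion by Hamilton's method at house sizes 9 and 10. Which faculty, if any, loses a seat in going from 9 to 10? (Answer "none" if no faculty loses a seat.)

P5

At 9 seats: P6 5, P5 1, P1 3.
At 10 seats: P6 6, P5 0, P1 4.
P5 drops from 1 to 0.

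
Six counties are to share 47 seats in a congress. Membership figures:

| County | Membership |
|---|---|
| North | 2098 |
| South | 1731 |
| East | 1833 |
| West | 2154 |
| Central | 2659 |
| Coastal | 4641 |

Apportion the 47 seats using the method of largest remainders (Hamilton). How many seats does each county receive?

Total 15116; standard divisor 15116/47 ≈ 321.617.
Standard quotas: North 6.523, South 5.382, East 5.699, West 6.697, Central 8.268, Coastal 14.430.
Lower quotas: North 6, South 5, East 5, West 6, Central 8, Coastal 14 (sum 44, leaving 3 seats).
Remainders in descending order: East 0.699, West 0.697, North 0.523, Coastal 0.430, South 0.382, Central 0.268.
Largest remainders: East, West, North receive the extra seats.

North: 7; South: 5; East: 6; West: 7; Central: 8; Coastal: 14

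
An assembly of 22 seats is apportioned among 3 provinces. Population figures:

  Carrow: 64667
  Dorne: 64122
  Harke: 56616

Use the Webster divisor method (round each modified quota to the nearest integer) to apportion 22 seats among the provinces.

Standard divisor 185405/22 ≈ 8427.5; standard quotas: Carrow 7.673, Dorne 7.609, Harke 6.718.
Rounding to the nearest integer gives 8, 8, 7 = 23 seats, so the divisor must be adjusted.
With modified divisor 8590: modified quotas Carrow 7.528, Dorne 7.465, Harke 6.591.
Rounding to the nearest integer: Carrow 8, Dorne 7, Harke 7 (total 22).

Carrow: 8, Dorne: 7, Harke: 7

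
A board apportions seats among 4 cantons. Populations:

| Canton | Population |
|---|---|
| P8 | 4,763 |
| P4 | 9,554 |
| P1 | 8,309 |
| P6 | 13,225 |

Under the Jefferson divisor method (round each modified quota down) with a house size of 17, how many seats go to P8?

2

Standard divisor 35851/17 ≈ 2108.882; standard quotas: P8 2.259, P4 4.530, P1 3.940, P6 6.271.
Rounding down gives 2, 4, 3, 6 = 15 seats, so the divisor must be adjusted.
With modified divisor 1900: modified quotas P8 2.507, P4 5.028, P1 4.373, P6 6.961.
Rounding down: P8 2, P4 5, P1 4, P6 6 (total 17).
P8 receives 2.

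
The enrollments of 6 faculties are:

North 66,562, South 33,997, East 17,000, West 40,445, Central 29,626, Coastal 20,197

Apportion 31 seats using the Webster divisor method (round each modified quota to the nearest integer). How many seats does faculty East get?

3

Standard divisor 207827/31 ≈ 6704.097; standard quotas: North 9.929, South 5.071, East 2.536, West 6.033, Central 4.419, Coastal 3.013.
Rounding to the nearest integer gives North 10, South 5, East 3, West 6, Central 4, Coastal 3 — total 31, matching the house size, so no adjustment is needed.
East receives 3.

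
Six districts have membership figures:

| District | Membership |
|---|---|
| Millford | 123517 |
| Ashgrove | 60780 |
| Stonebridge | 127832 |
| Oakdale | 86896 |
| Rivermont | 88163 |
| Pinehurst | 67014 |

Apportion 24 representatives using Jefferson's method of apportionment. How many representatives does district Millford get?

Standard divisor 554202/24 ≈ 23091.75; standard quotas: Millford 5.349, Ashgrove 2.632, Stonebridge 5.536, Oakdale 3.763, Rivermont 3.818, Pinehurst 2.902.
Rounding down gives 5, 2, 5, 3, 3, 2 = 20 seats, so the divisor must be adjusted.
With modified divisor 20900: modified quotas Millford 5.910, Ashgrove 2.908, Stonebridge 6.116, Oakdale 4.158, Rivermont 4.218, Pinehurst 3.206.
Rounding down: Millford 5, Ashgrove 2, Stonebridge 6, Oakdale 4, Rivermont 4, Pinehurst 3 (total 24).
Millford receives 5.

5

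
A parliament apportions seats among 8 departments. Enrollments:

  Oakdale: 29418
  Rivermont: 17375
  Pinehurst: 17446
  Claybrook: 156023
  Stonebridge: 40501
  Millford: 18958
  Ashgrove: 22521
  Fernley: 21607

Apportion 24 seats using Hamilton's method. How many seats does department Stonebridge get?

3

Standard divisor: 323849 ÷ 24 ≈ 13493.708.
Standard quotas: Oakdale 2.1801, Rivermont 1.2876, Pinehurst 1.2929, Claybrook 11.5626, Stonebridge 3.0015, Millford 1.4050, Ashgrove 1.6690, Fernley 1.6013.
Lower quotas: Oakdale 2, Rivermont 1, Pinehurst 1, Claybrook 11, Stonebridge 3, Millford 1, Ashgrove 1, Fernley 1 (sum 21, leaving 3 seats).
Remainders in descending order: Ashgrove 0.6690, Fernley 0.6013, Claybrook 0.5626, Millford 0.4050, Pinehurst 0.2929, Rivermont 0.2876, Oakdale 0.1801, Stonebridge 0.0015.
The surplus seats go to Ashgrove, Fernley, Claybrook.
Stonebridge receives 3.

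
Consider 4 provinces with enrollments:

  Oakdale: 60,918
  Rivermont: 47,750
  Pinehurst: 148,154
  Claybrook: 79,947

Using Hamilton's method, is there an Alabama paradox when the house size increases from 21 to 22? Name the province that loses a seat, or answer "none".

none

At 21 seats: Oakdale 4, Rivermont 3, Pinehurst 9, Claybrook 5.
At 22 seats: Oakdale 4, Rivermont 3, Pinehurst 10, Claybrook 5.
No province's allocation decreased.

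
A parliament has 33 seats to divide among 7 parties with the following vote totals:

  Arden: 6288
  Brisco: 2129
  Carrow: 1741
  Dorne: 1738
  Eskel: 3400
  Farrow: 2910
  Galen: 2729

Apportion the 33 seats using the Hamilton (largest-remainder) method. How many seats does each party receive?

Arden=10, Brisco=3, Carrow=3, Dorne=3, Eskel=5, Farrow=5, Galen=4

Standard divisor: 20935 ÷ 33 ≈ 634.394.
Standard quotas: Arden 9.9118, Brisco 3.3560, Carrow 2.7444, Dorne 2.7396, Eskel 5.3594, Farrow 4.5871, Galen 4.3017.
Lower quotas: Arden 9, Brisco 3, Carrow 2, Dorne 2, Eskel 5, Farrow 4, Galen 4 (sum 29, leaving 4 seats).
Remainders in descending order: Arden 0.9118, Carrow 0.7444, Dorne 0.7396, Farrow 0.5871, Eskel 0.3594, Brisco 0.3560, Galen 0.3017.
Largest remainders: Arden, Carrow, Dorne, Farrow receive the extra seats.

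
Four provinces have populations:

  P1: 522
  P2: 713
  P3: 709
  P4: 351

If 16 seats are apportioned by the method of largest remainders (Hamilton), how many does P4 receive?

Total 2295; standard divisor 2295/16 ≈ 143.438.
Standard quotas: P1 3.639, P2 4.971, P3 4.943, P4 2.447.
Lower quotas: P1 3, P2 4, P3 4, P4 2 (sum 13, leaving 3 seats).
Remainders in descending order: P2 0.971, P3 0.943, P1 0.639, P4 0.447.
The surplus seats go to P2, P3, P1.
P4 receives 2.

2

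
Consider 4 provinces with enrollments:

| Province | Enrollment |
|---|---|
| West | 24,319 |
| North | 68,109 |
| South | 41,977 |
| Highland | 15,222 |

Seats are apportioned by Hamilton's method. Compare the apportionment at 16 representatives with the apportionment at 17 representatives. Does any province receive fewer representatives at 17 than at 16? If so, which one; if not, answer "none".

Highland

At 16 seats: West 3, North 7, South 4, Highland 2.
At 17 seats: West 3, North 8, South 5, Highland 1.
Highland drops from 2 to 1.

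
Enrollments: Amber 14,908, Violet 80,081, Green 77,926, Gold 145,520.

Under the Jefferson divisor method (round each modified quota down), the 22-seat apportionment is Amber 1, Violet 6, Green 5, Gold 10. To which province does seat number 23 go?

Priority for the next seat is population ÷ (current seats + 1).
Priorities: Amber 7454.000, Violet 11440.143, Green 12987.667, Gold 13229.091.
Highest priority: Gold.

Gold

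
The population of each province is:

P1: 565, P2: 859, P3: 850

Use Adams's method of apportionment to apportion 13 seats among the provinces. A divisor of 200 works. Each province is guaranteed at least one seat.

P1 3, P2 5, P3 5

With modified divisor 200: modified quotas P1 2.825, P2 4.295, P3 4.250.
Rounding up: P1 3, P2 5, P3 5 (total 13).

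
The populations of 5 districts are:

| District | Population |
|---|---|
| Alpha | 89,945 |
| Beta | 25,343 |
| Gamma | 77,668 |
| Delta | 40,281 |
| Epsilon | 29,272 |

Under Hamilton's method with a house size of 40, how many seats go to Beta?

4

The standard divisor is 262509/40 ≈ 6562.725.
Standard quotas: Alpha 13.7054, Beta 3.8617, Gamma 11.8347, Delta 6.1378, Epsilon 4.4603.
Lower quotas: Alpha 13, Beta 3, Gamma 11, Delta 6, Epsilon 4 (sum 37, leaving 3 seats).
Remainders in descending order: Beta 0.8617, Gamma 0.8347, Alpha 0.7054, Epsilon 0.4603, Delta 0.1378.
Largest remainders: Beta, Gamma, Alpha receive the extra seats.
Beta receives 4.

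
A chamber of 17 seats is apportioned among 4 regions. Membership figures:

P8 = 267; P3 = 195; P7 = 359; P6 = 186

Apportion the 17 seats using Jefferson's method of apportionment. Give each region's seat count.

Standard divisor 1007/17 ≈ 59.235; standard quotas: P8 4.507, P3 3.292, P7 6.061, P6 3.140.
Rounding down gives 4, 3, 6, 3 = 16 seats, so the divisor must be adjusted.
With modified divisor 52: modified quotas P8 5.135, P3 3.750, P7 6.904, P6 3.577.
Rounding down: P8 5, P3 3, P7 6, P6 3 (total 17).

P8=5, P3=3, P7=6, P6=3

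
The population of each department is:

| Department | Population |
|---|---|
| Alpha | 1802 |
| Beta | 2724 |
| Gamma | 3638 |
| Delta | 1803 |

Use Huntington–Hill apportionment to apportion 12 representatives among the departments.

With divisor 800: modified quotas Alpha 2.252, Beta 3.405, Gamma 4.548, Delta 2.254.
Geometric-mean thresholds: Alpha √(2·3)=2.449, Beta √(3·4)=3.464, Gamma √(4·5)=4.472, Delta √(2·3)=2.449.
Each quota rounded against its threshold gives Alpha 2, Beta 3, Gamma 5, Delta 2 (total 12).

Alpha=2, Beta=3, Gamma=5, Delta=2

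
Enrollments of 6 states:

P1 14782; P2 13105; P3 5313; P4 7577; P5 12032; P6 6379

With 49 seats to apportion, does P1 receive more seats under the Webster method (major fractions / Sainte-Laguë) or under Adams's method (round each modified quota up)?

Webster

Webster: P1 13, P2 11, P3 4, P4 6, P5 10, P6 5.
Adams: P1 12, P2 11, P3 5, P4 6, P5 10, P6 5.
P1 gets 13 under Webster and 12 under Adams.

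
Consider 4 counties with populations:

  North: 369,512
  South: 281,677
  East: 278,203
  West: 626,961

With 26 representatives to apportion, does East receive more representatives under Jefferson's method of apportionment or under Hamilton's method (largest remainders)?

Jefferson: North 6, South 5, East 4, West 11.
Hamilton: North 6, South 5, East 5, West 10.
East gets 4 under Jefferson and 5 under Hamilton.

Hamilton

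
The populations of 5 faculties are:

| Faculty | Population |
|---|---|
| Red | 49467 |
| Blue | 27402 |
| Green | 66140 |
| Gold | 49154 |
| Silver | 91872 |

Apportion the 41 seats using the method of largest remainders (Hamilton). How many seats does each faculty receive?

Red 7, Blue 4, Green 10, Gold 7, Silver 13

Total 284035; standard divisor 284035/41 ≈ 6927.683.
Standard quotas: Red 7.1405, Blue 3.9554, Green 9.5472, Gold 7.0953, Silver 13.2616.
Lower quotas: Red 7, Blue 3, Green 9, Gold 7, Silver 13 (sum 39, leaving 2 seats).
Remainders in descending order: Blue 0.9554, Green 0.5472, Silver 0.2616, Red 0.1405, Gold 0.0953.
The surplus seats go to Blue, Green.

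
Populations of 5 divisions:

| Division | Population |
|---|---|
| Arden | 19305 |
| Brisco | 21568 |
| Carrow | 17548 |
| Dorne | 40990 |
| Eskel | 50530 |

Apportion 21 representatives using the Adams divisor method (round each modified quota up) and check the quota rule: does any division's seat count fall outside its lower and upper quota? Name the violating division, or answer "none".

none

Standard quotas: Arden 2.704, Brisco 3.021, Carrow 2.458, Dorne 5.741, Eskel 7.077.
Adams allocation: Arden 3, Brisco 3, Carrow 3, Dorne 5, Eskel 7.
Every allocation lies between the lower and upper quota.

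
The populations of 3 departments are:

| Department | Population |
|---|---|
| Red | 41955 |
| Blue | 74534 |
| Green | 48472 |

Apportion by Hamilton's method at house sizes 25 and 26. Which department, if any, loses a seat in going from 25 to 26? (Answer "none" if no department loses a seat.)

At 25 seats: Red 7, Blue 11, Green 7.
At 26 seats: Red 6, Blue 12, Green 8.
Red drops from 7 to 6.

Red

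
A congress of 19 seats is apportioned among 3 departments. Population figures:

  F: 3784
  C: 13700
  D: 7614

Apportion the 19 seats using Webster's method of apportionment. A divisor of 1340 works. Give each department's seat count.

F 3, C 10, D 6

With modified divisor 1340: modified quotas F 2.824, C 10.224, D 5.682.
Rounding to the nearest integer: F 3, C 10, D 6 (total 19).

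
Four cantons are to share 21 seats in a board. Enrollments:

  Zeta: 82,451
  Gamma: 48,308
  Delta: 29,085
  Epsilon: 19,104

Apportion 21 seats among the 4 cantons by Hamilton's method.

The standard divisor is 178948/21 ≈ 8521.333.
Standard quotas: Zeta 9.6758, Gamma 5.6691, Delta 3.4132, Epsilon 2.2419.
Lower quotas: Zeta 9, Gamma 5, Delta 3, Epsilon 2 (sum 19, leaving 2 seats).
Remainders in descending order: Zeta 0.6758, Gamma 0.6691, Delta 0.4132, Epsilon 0.2419.
The surplus seats go to Zeta, Gamma.

Zeta 10; Gamma 6; Delta 3; Epsilon 2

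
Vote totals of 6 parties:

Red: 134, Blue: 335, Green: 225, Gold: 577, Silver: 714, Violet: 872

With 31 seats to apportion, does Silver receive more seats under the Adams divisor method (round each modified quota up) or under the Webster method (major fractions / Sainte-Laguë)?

Adams: Red 2, Blue 4, Green 3, Gold 6, Silver 7, Violet 9.
Webster: Red 1, Blue 4, Green 2, Gold 6, Silver 8, Violet 10.
Silver gets 7 under Adams and 8 under Webster.

Webster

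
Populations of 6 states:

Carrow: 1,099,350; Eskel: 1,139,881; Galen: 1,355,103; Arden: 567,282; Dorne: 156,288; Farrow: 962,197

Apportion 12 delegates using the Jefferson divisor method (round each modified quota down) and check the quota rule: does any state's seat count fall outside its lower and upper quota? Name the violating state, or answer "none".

none

Standard quotas: Carrow 2.498, Eskel 2.591, Galen 3.080, Arden 1.289, Dorne 0.355, Farrow 2.187.
Jefferson allocation: Carrow 3, Eskel 3, Galen 3, Arden 1, Dorne 0, Farrow 2.
Every allocation lies between the lower and upper quota.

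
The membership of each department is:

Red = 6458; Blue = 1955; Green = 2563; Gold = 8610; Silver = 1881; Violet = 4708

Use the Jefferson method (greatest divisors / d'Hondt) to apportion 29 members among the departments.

Red=7, Blue=2, Green=3, Gold=10, Silver=2, Violet=5

Standard divisor 26175/29 ≈ 902.586; standard quotas: Red 7.155, Blue 2.166, Green 2.840, Gold 9.539, Silver 2.084, Violet 5.216.
Rounding down gives 7, 2, 2, 9, 2, 5 = 27 seats, so the divisor must be adjusted.
With modified divisor 830: modified quotas Red 7.781, Blue 2.355, Green 3.088, Gold 10.373, Silver 2.266, Violet 5.672.
Rounding down: Red 7, Blue 2, Green 3, Gold 10, Silver 2, Violet 5 (total 29).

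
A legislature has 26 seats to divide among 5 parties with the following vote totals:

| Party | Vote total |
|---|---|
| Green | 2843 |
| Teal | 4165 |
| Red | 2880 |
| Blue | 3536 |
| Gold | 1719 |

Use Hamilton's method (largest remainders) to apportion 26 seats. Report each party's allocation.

Standard divisor: 15143 ÷ 26 ≈ 582.423.
Standard quotas: Green 4.881, Teal 7.151, Red 4.945, Blue 6.071, Gold 2.951.
Lower quotas: Green 4, Teal 7, Red 4, Blue 6, Gold 2 (sum 23, leaving 3 seats).
Remainders in descending order: Gold 0.951, Red 0.945, Green 0.881, Teal 0.151, Blue 0.071.
The surplus seats go to Gold, Red, Green.

Green 5, Teal 7, Red 5, Blue 6, Gold 3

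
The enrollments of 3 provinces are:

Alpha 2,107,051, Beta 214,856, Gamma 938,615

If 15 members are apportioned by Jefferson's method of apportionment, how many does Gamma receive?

Standard divisor 3260522/15 ≈ 217368.133; standard quotas: Alpha 9.693, Beta 0.988, Gamma 4.318.
Rounding down gives 9, 0, 4 = 13 seats, so the divisor must be adjusted.
With modified divisor 201100: modified quotas Alpha 10.478, Beta 1.068, Gamma 4.667.
Rounding down: Alpha 10, Beta 1, Gamma 4 (total 15).
Gamma receives 4.

4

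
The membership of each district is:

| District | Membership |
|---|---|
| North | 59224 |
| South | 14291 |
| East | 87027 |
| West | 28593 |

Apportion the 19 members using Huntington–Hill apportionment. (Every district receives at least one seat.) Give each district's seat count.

North: 6, South: 1, East: 9, West: 3

With divisor 10181: modified quotas North 5.817, South 1.404, East 8.548, West 2.808.
Geometric-mean thresholds: North √(5·6)=5.477, South √(1·2)=1.414, East √(8·9)=8.485, West √(2·3)=2.449.
Each quota rounded against its threshold gives North 6, South 1, East 9, West 3 (total 19).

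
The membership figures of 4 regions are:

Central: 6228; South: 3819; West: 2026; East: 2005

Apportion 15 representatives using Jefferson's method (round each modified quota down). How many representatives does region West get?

Standard divisor 14078/15 ≈ 938.533; standard quotas: Central 6.636, South 4.069, West 2.159, East 2.136.
Rounding down gives 6, 4, 2, 2 = 14 seats, so the divisor must be adjusted.
With modified divisor 800: modified quotas Central 7.785, South 4.774, West 2.533, East 2.506.
Rounding down: Central 7, South 4, West 2, East 2 (total 15).
West receives 2.

2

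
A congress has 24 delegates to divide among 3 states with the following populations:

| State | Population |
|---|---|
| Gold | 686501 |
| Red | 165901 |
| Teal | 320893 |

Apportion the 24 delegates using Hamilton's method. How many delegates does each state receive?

Gold 14, Red 3, Teal 7

Standard divisor: 1173295 ÷ 24 ≈ 48887.292.
Standard quotas: Gold 14.0425, Red 3.3935, Teal 6.5639.
Lower quotas: Gold 14, Red 3, Teal 6 (sum 23, leaving 1 seat).
Remainders in descending order: Teal 0.5639, Red 0.3935, Gold 0.0425.
Largest remainder: Teal receives the extra seat.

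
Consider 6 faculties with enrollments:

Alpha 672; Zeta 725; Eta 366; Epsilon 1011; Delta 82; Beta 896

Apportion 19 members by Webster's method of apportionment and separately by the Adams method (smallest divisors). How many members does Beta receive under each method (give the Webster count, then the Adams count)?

Webster: Alpha 3, Zeta 4, Eta 2, Epsilon 5, Delta 0, Beta 5.
Adams: Alpha 3, Zeta 4, Eta 2, Epsilon 5, Delta 1, Beta 4.
Beta gets 5 under Webster and 4 under Adams.

5 and 4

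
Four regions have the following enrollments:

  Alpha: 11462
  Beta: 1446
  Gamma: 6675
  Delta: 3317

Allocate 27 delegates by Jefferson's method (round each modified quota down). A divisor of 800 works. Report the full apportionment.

With modified divisor 800: modified quotas Alpha 14.328, Beta 1.808, Gamma 8.344, Delta 4.146.
Rounding down: Alpha 14, Beta 1, Gamma 8, Delta 4 (total 27).

Alpha 14, Beta 1, Gamma 8, Delta 4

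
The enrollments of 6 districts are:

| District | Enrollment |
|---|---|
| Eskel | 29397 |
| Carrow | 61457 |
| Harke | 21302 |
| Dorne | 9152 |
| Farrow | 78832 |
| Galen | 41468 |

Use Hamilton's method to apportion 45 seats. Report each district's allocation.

Eskel 5; Carrow 11; Harke 4; Dorne 2; Farrow 15; Galen 8

The standard divisor is 241608/45 ≈ 5369.067.
Standard quotas: Eskel 5.4753, Carrow 11.4465, Harke 3.9675, Dorne 1.7046, Farrow 14.6826, Galen 7.7235.
Lower quotas: Eskel 5, Carrow 11, Harke 3, Dorne 1, Farrow 14, Galen 7 (sum 41, leaving 4 seats).
Remainders in descending order: Harke 0.9675, Galen 0.7235, Dorne 0.7046, Farrow 0.6826, Eskel 0.4753, Carrow 0.4465.
The surplus seats go to Harke, Galen, Dorne, Farrow.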